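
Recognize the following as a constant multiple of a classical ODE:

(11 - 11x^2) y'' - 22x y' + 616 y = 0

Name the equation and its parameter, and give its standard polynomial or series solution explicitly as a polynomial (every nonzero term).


All three coefficients share the factor 11; dividing through by 11 gives  (1 - x^2) y'' - 2x y' + 56 y = 0.
This matches the Legendre equation (1 - x^2) y'' - 2x y' + n(n+1) y = 0 (note the -2x y' term) with n(n+1) = 56, so n = 7; the polynomial solution is P_7(x).
With y = sum_k a_k x^k, matching x^k gives (k+2)(k+1) a_{k+2} = [k(k+1) - n(n+1)] a_k = (k - 7)(k + 8) a_k. The right side vanishes at k = 7, so the series with the parity of 7 terminates at degree 7.
Standard normalization (P_n(1) = 1): leading coefficient (2n)!/(2^n (n!)^2) = 87178291200/(128*25401600) = 429/16, so a_7 = 429/16. Work downward with a_k = (k+1)(k+2) a_{k+2} / ((k - 7)(k + 8)):
  a_5 = (6)(7)(429/16) / ((5 - 7)(5 + 8)) = (9009/8)/(-26) = -693/16
  a_3 = (4)(5)(-693/16) / ((3 - 7)(3 + 8)) = (-3465/4)/(-44) = 315/16
  a_1 = (2)(3)(315/16) / ((1 - 7)(1 + 8)) = (945/8)/(-54) = -35/16
Hence P_7(x) = 429 x^7/16 - 693 x^5/16 + 315 x^3/16 - 35 x/16.

P_7(x); series = 429 x^7/16 - 693 x^5/16 + 315 x^3/16 - 35 x/16


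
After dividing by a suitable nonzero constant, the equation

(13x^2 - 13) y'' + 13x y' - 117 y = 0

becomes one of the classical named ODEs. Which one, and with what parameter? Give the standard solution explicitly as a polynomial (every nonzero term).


All three coefficients share the factor -13; dividing through by -13 gives  (1 - x^2) y'' - x y' + 9 y = 0.
This matches the Chebyshev equation (1 - x^2) y'' - x y' + n^2 y = 0 (note the -x y' term, not -2x y') with n^2 = 9, so n = 3; the polynomial solution is T_3(x).
With y = sum_k a_k x^k, matching x^k gives (k+2)(k+1) a_{k+2} = (k^2 - n^2) a_k = (k - 3)(k + 3) a_k. The right side vanishes at k = 3, so the series with the parity of 3 terminates at degree 3.
Standard normalization: leading coefficient of T_n is 2^(n-1), so a_3 = 2^2 = 4. Work downward with a_k = (k+1)(k+2) a_{k+2} / ((k - 3)(k + 3)):
  a_1 = (2)(3)(4) / ((1 - 3)(1 + 3)) = 24/(-8) = -3
Hence T_3(x) = 4 x^3 - 3 x.

T_3(x); series = 4 x^3 - 3 x


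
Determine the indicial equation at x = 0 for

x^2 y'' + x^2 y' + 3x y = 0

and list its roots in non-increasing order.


Divide by x^2 to reach normal form y'' + P_1(x) y' + P_2(x) y = 0 with P_1(x) = 1 and P_2(x) = 3/x.
x = 0 is a singular point because the y-coefficient 3/x has a pole at x = 0.
It is a regular singular point because x P_1(x) = p(x) = x and x^2 P_2(x) = q(x) = 3x are polynomials, hence analytic at x = 0.
p(0) = 0,  q(0) = 0.
Indicial equation: r(r-1) + p(0) r + q(0) = 0, i.e. r^2 + (p(0) - 1) r + q(0) = 0, i.e. r^2 - 1 r = 0.
Discriminant: (-1)^2 - 4(0) = 1, so r = (1 ± 1)/2.
Solving: r_1 = 1, r_2 = 0.

indicial: r^2 - 1 r = 0; roots r_1 = 1, r_2 = 0


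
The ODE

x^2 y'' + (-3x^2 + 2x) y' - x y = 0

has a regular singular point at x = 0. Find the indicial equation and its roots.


Divide by x^2 to reach normal form y'' + P_1(x) y' + P_2(x) y = 0 with P_1(x) = -3 + 2/x and P_2(x) = -1/x.
x = 0 is a singular point because the y'-coefficient -3 + 2/x has a pole at x = 0 and the y-coefficient -1/x has a pole at x = 0.
It is a regular singular point because x P_1(x) = p(x) = 2 - 3x and x^2 P_2(x) = q(x) = -x are polynomials, hence analytic at x = 0.
p(0) = 2,  q(0) = 0.
Indicial equation: r(r-1) + p(0) r + q(0) = 0, i.e. r^2 + (p(0) - 1) r + q(0) = 0, i.e. r^2 + 1 r = 0.
Discriminant: (1)^2 - 4(0) = 1, so r = (-1 ± 1)/2.
Solving: r_1 = 0, r_2 = -1.

indicial: r^2 + 1 r = 0; roots r_1 = 0, r_2 = -1


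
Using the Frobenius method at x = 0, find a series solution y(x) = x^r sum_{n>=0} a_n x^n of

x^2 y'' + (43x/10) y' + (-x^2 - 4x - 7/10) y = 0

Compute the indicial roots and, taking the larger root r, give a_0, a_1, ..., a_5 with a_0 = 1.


Write in Frobenius form y'' + (p(x)/x) y' + (q(x)/x^2) y = 0:
  p(x) = 43/10,  q(x) = -x^2 - 4x - 7/10.
Indicial equation: r(r-1) + (43/10) r + (-7/10) = 0 -> roots r_1 = 1/5, r_2 = -7/2.
Take r = r_1 = 1/5. Let y(x) = x^r sum_{n>=0} a_n x^n with a_0 = 1.
Substitute y = x^r sum a_n x^n and match x^{r+n}. The recurrence is
  D(n) a_n - 4 a_{n-1} - 1 a_{n-2} = 0,  where D(n) = (r+n)(r+n-1) + (43/10)(r+n) + (-7/10).
  a_n = [4 a_{n-1} + 1 a_{n-2}] / D(n).
Since the indicial polynomial factors as (r - r_1)(r - r_2), D(n) = (r_1 + n - r_1)(r_1 + n - r_2) = n(n + 37/10).
Evaluating step by step (a_0 = 1):
  n = 1: D(1) = 1(1 + 37/10) = 47/10; numerator = 4(1) = 4; a_1 = (4)/(47/10) = 40/47
  n = 2: D(2) = 2(2 + 37/10) = 57/5; numerator = 4(40/47) + 1(1) = 207/47; a_2 = (207/47)/(57/5) = 345/893
  n = 3: D(3) = 3(3 + 37/10) = 201/10; numerator = 4(345/893) + 1(40/47) = 2140/893; a_3 = (2140/893)/(201/10) = 21400/179493
  n = 4: D(4) = 4(4 + 37/10) = 154/5; numerator = 4(21400/179493) + 1(345/893) = 8155/9447; a_4 = (8155/9447)/(154/5) = 5825/207834
  n = 5: D(5) = 5(5 + 37/10) = 87/2; numerator = 4(5825/207834) + 1(21400/179493) = 152250/658141; a_5 = (152250/658141)/(87/2) = 3500/658141

r = 1/5; a_0 = 1; a_1 = 40/47; a_2 = 345/893; a_3 = 21400/179493; a_4 = 5825/207834; a_5 = 3500/658141


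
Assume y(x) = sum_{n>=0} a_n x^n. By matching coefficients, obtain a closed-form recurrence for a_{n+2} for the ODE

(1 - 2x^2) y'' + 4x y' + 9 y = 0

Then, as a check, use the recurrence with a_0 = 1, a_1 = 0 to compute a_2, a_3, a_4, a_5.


Substitute y = sum_n a_n x^n.
(1 - 2 x^2) y'' contributes (n+2)(n+1) a_{n+2} - 2 n(n-1) a_n at x^n.
4 x y'(x) contributes 4 n a_n at x^n.
9 y(x) contributes 9 a_n at x^n.
Matching x^n: (n+2)(n+1) a_{n+2} + (-2 n(n-1) + 4 n + 9) a_n = 0.
Thus a_{n+2} = (2 n(n-1) - 4 n - 9) / ((n+1)(n+2)) * a_n.

Check with a_0 = 1, a_1 = 0 (apply the recurrence for n = 0, 1, 2, 3): a_0 = 1, a_1 = 0, a_2 = -9/2, a_3 = 0, a_4 = 39/8, a_5 = 0.

a_(n+2) = (2 n(n-1) - 4 n - 9) / ((n+1)(n+2)) * a_n; check: a_0 = 1, a_1 = 0, a_2 = -9/2, a_3 = 0, a_4 = 39/8, a_5 = 0


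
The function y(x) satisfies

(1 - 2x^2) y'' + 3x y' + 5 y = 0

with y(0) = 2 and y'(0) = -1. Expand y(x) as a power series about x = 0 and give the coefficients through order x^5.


Ansatz: y(x) = sum_{n>=0} a_n x^n, so y'(x) = sum_{n>=1} n a_n x^(n-1) and y''(x) = sum_{n>=2} n(n-1) a_n x^(n-2).
Substitute into P(x) y'' + Q(x) y' + R(x) y = 0 with P(x) = 1 - 2x^2, Q(x) = 3x, R(x) = 5, and match powers of x.
Initial conditions: a_0 = 2, a_1 = -1.
Setting the coefficient of each power of x to zero and solving order by order (substituting the coefficients already found):
  x^0: 2 a_2 + 5 a_0 = 0  ->  2 a_2 = -5 a_0 = -10  ->  a_2 = -5
  x^1: 6 a_3 + 8 a_1 = 0  ->  6 a_3 = -8 a_1 = 8  ->  a_3 = 4/3
  x^2: 12 a_4 + 7 a_2 = 0  ->  12 a_4 = -7 a_2 = 35  ->  a_4 = 35/12
  x^3: 20 a_5 + 2 a_3 = 0  ->  20 a_5 = -2 a_3 = -8/3  ->  a_5 = -2/15
Truncated series: y(x) = 2 - x - 5 x^2 + (4/3) x^3 + (35/12) x^4 - (2/15) x^5 + O(x^6).

a_0 = 2; a_1 = -1; a_2 = -5; a_3 = 4/3; a_4 = 35/12; a_5 = -2/15


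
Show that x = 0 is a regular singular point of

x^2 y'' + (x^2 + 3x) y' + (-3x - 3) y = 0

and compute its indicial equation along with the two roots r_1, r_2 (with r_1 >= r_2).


Divide by x^2 to reach normal form y'' + P_1(x) y' + P_2(x) y = 0 with P_1(x) = 1 + 3/x and P_2(x) = -3/x - 3/x^2.
x = 0 is a singular point because the y'-coefficient 1 + 3/x has a pole at x = 0 and the y-coefficient -3/x - 3/x^2 has a pole at x = 0.
It is a regular singular point because x P_1(x) = p(x) = x + 3 and x^2 P_2(x) = q(x) = -3x - 3 are polynomials, hence analytic at x = 0.
p(0) = 3,  q(0) = -3.
Indicial equation: r(r-1) + p(0) r + q(0) = 0, i.e. r^2 + (p(0) - 1) r + q(0) = 0, i.e. r^2 + 2 r - 3 = 0.
Discriminant: (2)^2 - 4(-3) = 16, so r = (-2 ± 4)/2.
Solving: r_1 = 1, r_2 = -3.

indicial: r^2 + 2 r - 3 = 0; roots r_1 = 1, r_2 = -3


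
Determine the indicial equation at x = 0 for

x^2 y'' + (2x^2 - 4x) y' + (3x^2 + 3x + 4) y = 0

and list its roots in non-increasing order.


Divide by x^2 to reach normal form y'' + P_1(x) y' + P_2(x) y = 0 with P_1(x) = 2 - 4/x and P_2(x) = 3 + 3/x + 4/x^2.
x = 0 is a singular point because the y'-coefficient 2 - 4/x has a pole at x = 0 and the y-coefficient 3 + 3/x + 4/x^2 has a pole at x = 0.
It is a regular singular point because x P_1(x) = p(x) = 2x - 4 and x^2 P_2(x) = q(x) = 3x^2 + 3x + 4 are polynomials, hence analytic at x = 0.
p(0) = -4,  q(0) = 4.
Indicial equation: r(r-1) + p(0) r + q(0) = 0, i.e. r^2 + (p(0) - 1) r + q(0) = 0, i.e. r^2 - 5 r + 4 = 0.
Discriminant: (-5)^2 - 4(4) = 9, so r = (5 ± 3)/2.
Solving: r_1 = 4, r_2 = 1.

indicial: r^2 - 5 r + 4 = 0; roots r_1 = 4, r_2 = 1


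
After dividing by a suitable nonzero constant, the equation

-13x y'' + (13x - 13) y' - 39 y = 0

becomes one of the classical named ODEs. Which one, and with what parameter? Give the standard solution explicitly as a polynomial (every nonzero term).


All three coefficients share the factor -13; dividing through by -13 gives  x y'' + (1 - x) y' + 3 y = 0.
This matches the Laguerre equation x y'' + (1 - x) y' + n y = 0 with n = 3; the polynomial solution is L_3(x).
With y = sum_k a_k x^k, matching x^k gives (k+1)k a_{k+1} + (k+1) a_{k+1} - k a_k + n a_k = 0, i.e. (k+1)^2 a_{k+1} = (k - n) a_k = (k - 3) a_k. The right side vanishes at k = 3, so the series terminates at degree 3.
Standard normalization L_n(0) = 1 gives a_0 = 1. Work upward with a_{k+1} = (k - 3) a_k / (k+1)^2:
  a_1 = (0 - 3)(1) / 1^2 = -3/1 = -3
  a_2 = (1 - 3)(-3) / 2^2 = 6/4 = 3/2
  a_3 = (2 - 3)(3/2) / 3^2 = (-3/2)/9 = -1/6
Hence L_3(x) = -x^3/6 + 3 x^2/2 - 3 x + 1.

L_3(x); series = -x^3/6 + 3 x^2/2 - 3 x + 1


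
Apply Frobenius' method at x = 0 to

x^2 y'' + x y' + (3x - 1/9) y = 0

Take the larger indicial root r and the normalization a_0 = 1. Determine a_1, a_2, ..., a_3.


Write in Frobenius form y'' + (p(x)/x) y' + (q(x)/x^2) y = 0:
  p(x) = 1,  q(x) = 3x - 1/9.
Indicial equation: r(r-1) + (1) r + (-1/9) = 0 -> roots r_1 = 1/3, r_2 = -1/3.
Take r = r_1 = 1/3. Let y(x) = x^r sum_{n>=0} a_n x^n with a_0 = 1.
Substitute y = x^r sum a_n x^n and match x^{r+n}. The recurrence is
  D(n) a_n + 3 a_{n-1} = 0,  where D(n) = (r+n)(r+n-1) + (1)(r+n) + (-1/9).
  a_n = -3 / D(n) * a_{n-1}.
Since the indicial polynomial factors as (r - r_1)(r - r_2), D(n) = (r_1 + n - r_1)(r_1 + n - r_2) = n(n + 2/3).
Evaluating step by step (a_0 = 1):
  n = 1: D(1) = 1(1 + 2/3) = 5/3; numerator = -3(1) = -3; a_1 = (-3)/(5/3) = -9/5
  n = 2: D(2) = 2(2 + 2/3) = 16/3; numerator = -3(-9/5) = 27/5; a_2 = (27/5)/(16/3) = 81/80
  n = 3: D(3) = 3(3 + 2/3) = 11; numerator = -3(81/80) = -243/80; a_3 = (-243/80)/(11) = -243/880

r = 1/3; a_0 = 1; a_1 = -9/5; a_2 = 81/80; a_3 = -243/880


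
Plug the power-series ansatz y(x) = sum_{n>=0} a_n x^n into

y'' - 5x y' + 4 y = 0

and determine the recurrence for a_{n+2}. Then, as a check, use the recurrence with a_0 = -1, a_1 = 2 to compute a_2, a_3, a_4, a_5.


Substitute y = sum_n a_n x^n.
y''(x) has coefficient (n+2)(n+1) a_{n+2} at x^n;
-5 x y'(x) has coefficient -5 n a_n at x^n (shift);
4 y(x) has coefficient 4 a_n at x^n.
Matching x^n: (n+2)(n+1) a_{n+2} + (-5n + 4) a_n = 0.
Thus a_{n+2} = (5n - 4) / ((n+1)(n+2)) * a_n.

Check with a_0 = -1, a_1 = 2 (apply the recurrence for n = 0, 1, 2, 3): a_0 = -1, a_1 = 2, a_2 = 2, a_3 = 1/3, a_4 = 1, a_5 = 11/60.

a_(n+2) = (5n - 4) / ((n+1)(n+2)) * a_n; check: a_0 = -1, a_1 = 2, a_2 = 2, a_3 = 1/3, a_4 = 1, a_5 = 11/60


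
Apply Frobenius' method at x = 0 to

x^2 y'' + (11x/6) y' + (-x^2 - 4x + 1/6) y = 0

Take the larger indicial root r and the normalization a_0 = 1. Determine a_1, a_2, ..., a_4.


Write in Frobenius form y'' + (p(x)/x) y' + (q(x)/x^2) y = 0:
  p(x) = 11/6,  q(x) = -x^2 - 4x + 1/6.
Indicial equation: r(r-1) + (11/6) r + (1/6) = 0 -> roots r_1 = -1/3, r_2 = -1/2.
Take r = r_1 = -1/3. Let y(x) = x^r sum_{n>=0} a_n x^n with a_0 = 1.
Substitute y = x^r sum a_n x^n and match x^{r+n}. The recurrence is
  D(n) a_n - 4 a_{n-1} - 1 a_{n-2} = 0,  where D(n) = (r+n)(r+n-1) + (11/6)(r+n) + (1/6).
  a_n = [4 a_{n-1} + 1 a_{n-2}] / D(n).
Since the indicial polynomial factors as (r - r_1)(r - r_2), D(n) = (r_1 + n - r_1)(r_1 + n - r_2) = n(n + 1/6).
Evaluating step by step (a_0 = 1):
  n = 1: D(1) = 1(1 + 1/6) = 7/6; numerator = 4(1) = 4; a_1 = (4)/(7/6) = 24/7
  n = 2: D(2) = 2(2 + 1/6) = 13/3; numerator = 4(24/7) + 1(1) = 103/7; a_2 = (103/7)/(13/3) = 309/91
  n = 3: D(3) = 3(3 + 1/6) = 19/2; numerator = 4(309/91) + 1(24/7) = 1548/91; a_3 = (1548/91)/(19/2) = 3096/1729
  n = 4: D(4) = 4(4 + 1/6) = 50/3; numerator = 4(3096/1729) + 1(309/91) = 18255/1729; a_4 = (18255/1729)/(50/3) = 10953/17290

r = -1/3; a_0 = 1; a_1 = 24/7; a_2 = 309/91; a_3 = 3096/1729; a_4 = 10953/17290


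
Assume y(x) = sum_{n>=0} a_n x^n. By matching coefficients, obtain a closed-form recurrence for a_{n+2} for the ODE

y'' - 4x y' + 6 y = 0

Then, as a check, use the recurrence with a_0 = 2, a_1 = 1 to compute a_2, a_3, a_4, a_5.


Substitute y = sum_n a_n x^n.
y''(x) has coefficient (n+2)(n+1) a_{n+2} at x^n;
-4 x y'(x) has coefficient -4 n a_n at x^n (shift);
6 y(x) has coefficient 6 a_n at x^n.
Matching x^n: (n+2)(n+1) a_{n+2} + (-4n + 6) a_n = 0.
Thus a_{n+2} = (4n - 6) / ((n+1)(n+2)) * a_n.

Check with a_0 = 2, a_1 = 1 (apply the recurrence for n = 0, 1, 2, 3): a_0 = 2, a_1 = 1, a_2 = -6, a_3 = -1/3, a_4 = -1, a_5 = -1/10.

a_(n+2) = (4n - 6) / ((n+1)(n+2)) * a_n; check: a_0 = 2, a_1 = 1, a_2 = -6, a_3 = -1/3, a_4 = -1, a_5 = -1/10


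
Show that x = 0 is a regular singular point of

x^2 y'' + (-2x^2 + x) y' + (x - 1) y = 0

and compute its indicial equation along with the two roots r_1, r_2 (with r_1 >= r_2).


Divide by x^2 to reach normal form y'' + P_1(x) y' + P_2(x) y = 0 with P_1(x) = -2 + 1/x and P_2(x) = 1/x - 1/x^2.
x = 0 is a singular point because the y'-coefficient -2 + 1/x has a pole at x = 0 and the y-coefficient 1/x - 1/x^2 has a pole at x = 0.
It is a regular singular point because x P_1(x) = p(x) = 1 - 2x and x^2 P_2(x) = q(x) = x - 1 are polynomials, hence analytic at x = 0.
p(0) = 1,  q(0) = -1.
Indicial equation: r(r-1) + p(0) r + q(0) = 0, i.e. r^2 + (p(0) - 1) r + q(0) = 0, i.e. r^2 - 1 = 0.
Discriminant: (0)^2 - 4(-1) = 4, so r = (0 ± 2)/2.
Solving: r_1 = 1, r_2 = -1.

indicial: r^2 - 1 = 0; roots r_1 = 1, r_2 = -1


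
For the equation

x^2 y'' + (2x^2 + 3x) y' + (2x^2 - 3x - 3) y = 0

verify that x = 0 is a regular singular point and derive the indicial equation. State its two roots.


Divide by x^2 to reach normal form y'' + P_1(x) y' + P_2(x) y = 0 with P_1(x) = 2 + 3/x and P_2(x) = 2 - 3/x - 3/x^2.
x = 0 is a singular point because the y'-coefficient 2 + 3/x has a pole at x = 0 and the y-coefficient 2 - 3/x - 3/x^2 has a pole at x = 0.
It is a regular singular point because x P_1(x) = p(x) = 2x + 3 and x^2 P_2(x) = q(x) = 2x^2 - 3x - 3 are polynomials, hence analytic at x = 0.
p(0) = 3,  q(0) = -3.
Indicial equation: r(r-1) + p(0) r + q(0) = 0, i.e. r^2 + (p(0) - 1) r + q(0) = 0, i.e. r^2 + 2 r - 3 = 0.
Discriminant: (2)^2 - 4(-3) = 16, so r = (-2 ± 4)/2.
Solving: r_1 = 1, r_2 = -3.

indicial: r^2 + 2 r - 3 = 0; roots r_1 = 1, r_2 = -3


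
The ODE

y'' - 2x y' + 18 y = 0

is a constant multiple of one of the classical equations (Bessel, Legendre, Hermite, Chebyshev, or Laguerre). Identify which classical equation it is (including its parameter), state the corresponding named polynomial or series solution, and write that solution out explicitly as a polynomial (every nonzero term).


The equation is already in a standard form:  y'' - 2x y' + 18 y = 0.
This matches the Hermite equation y'' - 2x y' + 2n y = 0 with 2n = 18, so n = 9; the polynomial solution is H_9(x).
With y = sum_k a_k x^k, matching x^k gives (k+2)(k+1) a_{k+2} = 2(k - n) a_k = 2(k - 9) a_k. The right side vanishes at k = 9, so the series with the parity of 9 terminates at degree 9.
Standard normalization: leading coefficient of H_n is 2^n, so a_9 = 2^9 = 512. Work downward with a_k = (k+1)(k+2) a_{k+2} / (2(k - n)):
  a_7 = (8)(9)(512) / (2(7 - 9)) = 36864/(-4) = -9216
  a_5 = (6)(7)(-9216) / (2(5 - 9)) = -387072/(-8) = 48384
  a_3 = (4)(5)(48384) / (2(3 - 9)) = 967680/(-12) = -80640
  a_1 = (2)(3)(-80640) / (2(1 - 9)) = -483840/(-16) = 30240
Hence H_9(x) = 512 x^9 - 9216 x^7 + 48384 x^5 - 80640 x^3 + 30240 x.

H_9(x); series = 512 x^9 - 9216 x^7 + 48384 x^5 - 80640 x^3 + 30240 x


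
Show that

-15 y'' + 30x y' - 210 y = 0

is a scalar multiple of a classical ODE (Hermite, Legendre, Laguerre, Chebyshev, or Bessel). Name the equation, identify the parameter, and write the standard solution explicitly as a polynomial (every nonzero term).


All three coefficients share the factor -15; dividing through by -15 gives  y'' - 2x y' + 14 y = 0.
This matches the Hermite equation y'' - 2x y' + 2n y = 0 with 2n = 14, so n = 7; the polynomial solution is H_7(x).
With y = sum_k a_k x^k, matching x^k gives (k+2)(k+1) a_{k+2} = 2(k - n) a_k = 2(k - 7) a_k. The right side vanishes at k = 7, so the series with the parity of 7 terminates at degree 7.
Standard normalization: leading coefficient of H_n is 2^n, so a_7 = 2^7 = 128. Work downward with a_k = (k+1)(k+2) a_{k+2} / (2(k - n)):
  a_5 = (6)(7)(128) / (2(5 - 7)) = 5376/(-4) = -1344
  a_3 = (4)(5)(-1344) / (2(3 - 7)) = -26880/(-8) = 3360
  a_1 = (2)(3)(3360) / (2(1 - 7)) = 20160/(-12) = -1680
Hence H_7(x) = 128 x^7 - 1344 x^5 + 3360 x^3 - 1680 x.

H_7(x); series = 128 x^7 - 1344 x^5 + 3360 x^3 - 1680 x


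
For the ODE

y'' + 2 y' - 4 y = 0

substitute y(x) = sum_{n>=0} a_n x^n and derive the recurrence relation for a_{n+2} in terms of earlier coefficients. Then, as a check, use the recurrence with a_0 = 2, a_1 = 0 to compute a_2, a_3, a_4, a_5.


Substitute y = sum_n a_n x^n.
y''(x) has coefficient (n+2)(n+1) a_{n+2} at x^n;
2 y'(x) has coefficient 2 (n+1) a_{n+1} at x^n;
-4 y(x) has coefficient -4 a_n at x^n.
Matching x^n: (n+2)(n+1) a_{n+2} + 2 (n+1) a_{n+1} - 4 a_n = 0.
Thus a_{n+2} = [-2 (n+1) a_{n+1} + 4 a_n] / ((n+1)(n+2)).

Check with a_0 = 2, a_1 = 0 (apply the recurrence for n = 0, 1, 2, 3): a_0 = 2, a_1 = 0, a_2 = 4, a_3 = -8/3, a_4 = 8/3, a_5 = -8/5.

a_(n+2) = [-2 (n+1) a_(n+1) + 4 a_n] / ((n+1)(n+2)); check: a_0 = 2, a_1 = 0, a_2 = 4, a_3 = -8/3, a_4 = 8/3, a_5 = -8/5


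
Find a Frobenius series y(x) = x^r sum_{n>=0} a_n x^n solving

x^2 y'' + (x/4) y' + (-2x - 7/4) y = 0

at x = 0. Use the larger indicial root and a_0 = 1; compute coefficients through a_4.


Write in Frobenius form y'' + (p(x)/x) y' + (q(x)/x^2) y = 0:
  p(x) = 1/4,  q(x) = -2x - 7/4.
Indicial equation: r(r-1) + (1/4) r + (-7/4) = 0 -> roots r_1 = 7/4, r_2 = -1.
Take r = r_1 = 7/4. Let y(x) = x^r sum_{n>=0} a_n x^n with a_0 = 1.
Substitute y = x^r sum a_n x^n and match x^{r+n}. The recurrence is
  D(n) a_n - 2 a_{n-1} = 0,  where D(n) = (r+n)(r+n-1) + (1/4)(r+n) + (-7/4).
  a_n = 2 / D(n) * a_{n-1}.
Since the indicial polynomial factors as (r - r_1)(r - r_2), D(n) = (r_1 + n - r_1)(r_1 + n - r_2) = n(n + 11/4).
Evaluating step by step (a_0 = 1):
  n = 1: D(1) = 1(1 + 11/4) = 15/4; numerator = 2(1) = 2; a_1 = (2)/(15/4) = 8/15
  n = 2: D(2) = 2(2 + 11/4) = 19/2; numerator = 2(8/15) = 16/15; a_2 = (16/15)/(19/2) = 32/285
  n = 3: D(3) = 3(3 + 11/4) = 69/4; numerator = 2(32/285) = 64/285; a_3 = (64/285)/(69/4) = 256/19665
  n = 4: D(4) = 4(4 + 11/4) = 27; numerator = 2(256/19665) = 512/19665; a_4 = (512/19665)/(27) = 512/530955

r = 7/4; a_0 = 1; a_1 = 8/15; a_2 = 32/285; a_3 = 256/19665; a_4 = 512/530955


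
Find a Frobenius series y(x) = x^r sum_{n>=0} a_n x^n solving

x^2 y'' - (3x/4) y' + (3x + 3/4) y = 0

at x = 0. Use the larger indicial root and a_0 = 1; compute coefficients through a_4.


Write in Frobenius form y'' + (p(x)/x) y' + (q(x)/x^2) y = 0:
  p(x) = -3/4,  q(x) = 3x + 3/4.
Indicial equation: r(r-1) + (-3/4) r + (3/4) = 0 -> roots r_1 = 1, r_2 = 3/4.
Take r = r_1 = 1. Let y(x) = x^r sum_{n>=0} a_n x^n with a_0 = 1.
Substitute y = x^r sum a_n x^n and match x^{r+n}. The recurrence is
  D(n) a_n + 3 a_{n-1} = 0,  where D(n) = (r+n)(r+n-1) + (-3/4)(r+n) + (3/4).
  a_n = -3 / D(n) * a_{n-1}.
Since the indicial polynomial factors as (r - r_1)(r - r_2), D(n) = (r_1 + n - r_1)(r_1 + n - r_2) = n(n + 1/4).
Evaluating step by step (a_0 = 1):
  n = 1: D(1) = 1(1 + 1/4) = 5/4; numerator = -3(1) = -3; a_1 = (-3)/(5/4) = -12/5
  n = 2: D(2) = 2(2 + 1/4) = 9/2; numerator = -3(-12/5) = 36/5; a_2 = (36/5)/(9/2) = 8/5
  n = 3: D(3) = 3(3 + 1/4) = 39/4; numerator = -3(8/5) = -24/5; a_3 = (-24/5)/(39/4) = -32/65
  n = 4: D(4) = 4(4 + 1/4) = 17; numerator = -3(-32/65) = 96/65; a_4 = (96/65)/(17) = 96/1105

r = 1; a_0 = 1; a_1 = -12/5; a_2 = 8/5; a_3 = -32/65; a_4 = 96/1105


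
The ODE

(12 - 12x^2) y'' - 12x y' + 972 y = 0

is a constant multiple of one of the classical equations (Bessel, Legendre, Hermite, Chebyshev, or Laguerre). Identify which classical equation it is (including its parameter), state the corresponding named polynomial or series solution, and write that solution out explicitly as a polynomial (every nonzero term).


All three coefficients share the factor 12; dividing through by 12 gives  (1 - x^2) y'' - x y' + 81 y = 0.
This matches the Chebyshev equation (1 - x^2) y'' - x y' + n^2 y = 0 (note the -x y' term, not -2x y') with n^2 = 81, so n = 9; the polynomial solution is T_9(x).
With y = sum_k a_k x^k, matching x^k gives (k+2)(k+1) a_{k+2} = (k^2 - n^2) a_k = (k - 9)(k + 9) a_k. The right side vanishes at k = 9, so the series with the parity of 9 terminates at degree 9.
Standard normalization: leading coefficient of T_n is 2^(n-1), so a_9 = 2^8 = 256. Work downward with a_k = (k+1)(k+2) a_{k+2} / ((k - 9)(k + 9)):
  a_7 = (8)(9)(256) / ((7 - 9)(7 + 9)) = 18432/(-32) = -576
  a_5 = (6)(7)(-576) / ((5 - 9)(5 + 9)) = -24192/(-56) = 432
  a_3 = (4)(5)(432) / ((3 - 9)(3 + 9)) = 8640/(-72) = -120
  a_1 = (2)(3)(-120) / ((1 - 9)(1 + 9)) = -720/(-80) = 9
Hence T_9(x) = 256 x^9 - 576 x^7 + 432 x^5 - 120 x^3 + 9 x.

T_9(x); series = 256 x^9 - 576 x^7 + 432 x^5 - 120 x^3 + 9 x


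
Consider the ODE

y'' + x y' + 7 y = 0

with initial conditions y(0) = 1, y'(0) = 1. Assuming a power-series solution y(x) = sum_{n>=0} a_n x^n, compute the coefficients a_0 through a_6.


Ansatz: y(x) = sum_{n>=0} a_n x^n, so y'(x) = sum_{n>=1} n a_n x^(n-1) and y''(x) = sum_{n>=2} n(n-1) a_n x^(n-2).
Substitute into P(x) y'' + Q(x) y' + R(x) y = 0 with P(x) = 1, Q(x) = x, R(x) = 7, and match powers of x.
Initial conditions: a_0 = 1, a_1 = 1.
Setting the coefficient of each power of x to zero and solving order by order (substituting the coefficients already found):
  x^0: 2 a_2 + 7 a_0 = 0  ->  2 a_2 = -7 a_0 = -7  ->  a_2 = -7/2
  x^1: 6 a_3 + 8 a_1 = 0  ->  6 a_3 = -8 a_1 = -8  ->  a_3 = -4/3
  x^2: 12 a_4 + 9 a_2 = 0  ->  12 a_4 = -9 a_2 = 63/2  ->  a_4 = 21/8
  x^3: 20 a_5 + 10 a_3 = 0  ->  20 a_5 = -10 a_3 = 40/3  ->  a_5 = 2/3
  x^4: 30 a_6 + 11 a_4 = 0  ->  30 a_6 = -11 a_4 = -231/8  ->  a_6 = -77/80
Truncated series: y(x) = 1 + x - (7/2) x^2 - (4/3) x^3 + (21/8) x^4 + (2/3) x^5 - (77/80) x^6 + O(x^7).

a_0 = 1; a_1 = 1; a_2 = -7/2; a_3 = -4/3; a_4 = 21/8; a_5 = 2/3; a_6 = -77/80


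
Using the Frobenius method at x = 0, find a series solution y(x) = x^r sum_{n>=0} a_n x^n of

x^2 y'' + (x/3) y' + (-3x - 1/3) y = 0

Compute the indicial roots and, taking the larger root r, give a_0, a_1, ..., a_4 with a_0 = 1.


Write in Frobenius form y'' + (p(x)/x) y' + (q(x)/x^2) y = 0:
  p(x) = 1/3,  q(x) = -3x - 1/3.
Indicial equation: r(r-1) + (1/3) r + (-1/3) = 0 -> roots r_1 = 1, r_2 = -1/3.
Take r = r_1 = 1. Let y(x) = x^r sum_{n>=0} a_n x^n with a_0 = 1.
Substitute y = x^r sum a_n x^n and match x^{r+n}. The recurrence is
  D(n) a_n - 3 a_{n-1} = 0,  where D(n) = (r+n)(r+n-1) + (1/3)(r+n) + (-1/3).
  a_n = 3 / D(n) * a_{n-1}.
Since the indicial polynomial factors as (r - r_1)(r - r_2), D(n) = (r_1 + n - r_1)(r_1 + n - r_2) = n(n + 4/3).
Evaluating step by step (a_0 = 1):
  n = 1: D(1) = 1(1 + 4/3) = 7/3; numerator = 3(1) = 3; a_1 = (3)/(7/3) = 9/7
  n = 2: D(2) = 2(2 + 4/3) = 20/3; numerator = 3(9/7) = 27/7; a_2 = (27/7)/(20/3) = 81/140
  n = 3: D(3) = 3(3 + 4/3) = 13; numerator = 3(81/140) = 243/140; a_3 = (243/140)/(13) = 243/1820
  n = 4: D(4) = 4(4 + 4/3) = 64/3; numerator = 3(243/1820) = 729/1820; a_4 = (729/1820)/(64/3) = 2187/116480

r = 1; a_0 = 1; a_1 = 9/7; a_2 = 81/140; a_3 = 243/1820; a_4 = 2187/116480


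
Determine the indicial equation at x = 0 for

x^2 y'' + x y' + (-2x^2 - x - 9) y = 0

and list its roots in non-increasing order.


Divide by x^2 to reach normal form y'' + P_1(x) y' + P_2(x) y = 0 with P_1(x) = 1/x and P_2(x) = -2 - 1/x - 9/x^2.
x = 0 is a singular point because the y'-coefficient 1/x has a pole at x = 0 and the y-coefficient -2 - 1/x - 9/x^2 has a pole at x = 0.
It is a regular singular point because x P_1(x) = p(x) = 1 and x^2 P_2(x) = q(x) = -2x^2 - x - 9 are polynomials, hence analytic at x = 0.
p(0) = 1,  q(0) = -9.
Indicial equation: r(r-1) + p(0) r + q(0) = 0, i.e. r^2 + (p(0) - 1) r + q(0) = 0, i.e. r^2 - 9 = 0.
Discriminant: (0)^2 - 4(-9) = 36, so r = (0 ± 6)/2.
Solving: r_1 = 3, r_2 = -3.

indicial: r^2 - 9 = 0; roots r_1 = 3, r_2 = -3


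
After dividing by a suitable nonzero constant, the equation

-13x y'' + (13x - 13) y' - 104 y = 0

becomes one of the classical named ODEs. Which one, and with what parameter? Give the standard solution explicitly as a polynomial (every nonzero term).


All three coefficients share the factor -13; dividing through by -13 gives  x y'' + (1 - x) y' + 8 y = 0.
This matches the Laguerre equation x y'' + (1 - x) y' + n y = 0 with n = 8; the polynomial solution is L_8(x).
With y = sum_k a_k x^k, matching x^k gives (k+1)k a_{k+1} + (k+1) a_{k+1} - k a_k + n a_k = 0, i.e. (k+1)^2 a_{k+1} = (k - n) a_k = (k - 8) a_k. The right side vanishes at k = 8, so the series terminates at degree 8.
Standard normalization L_n(0) = 1 gives a_0 = 1. Work upward with a_{k+1} = (k - 8) a_k / (k+1)^2:
  a_1 = (0 - 8)(1) / 1^2 = -8/1 = -8
  a_2 = (1 - 8)(-8) / 2^2 = 56/4 = 14
  a_3 = (2 - 8)(14) / 3^2 = -84/9 = -28/3
  a_4 = (3 - 8)(-28/3) / 4^2 = (140/3)/16 = 35/12
  a_5 = (4 - 8)(35/12) / 5^2 = (-35/3)/25 = -7/15
  a_6 = (5 - 8)(-7/15) / 6^2 = (7/5)/36 = 7/180
  a_7 = (6 - 8)(7/180) / 7^2 = (-7/90)/49 = -1/630
  a_8 = (7 - 8)(-1/630) / 8^2 = (1/630)/64 = 1/40320
Hence L_8(x) = x^8/40320 - x^7/630 + 7 x^6/180 - 7 x^5/15 + 35 x^4/12 - 28 x^3/3 + 14 x^2 - 8 x + 1.

L_8(x); series = x^8/40320 - x^7/630 + 7 x^6/180 - 7 x^5/15 + 35 x^4/12 - 28 x^3/3 + 14 x^2 - 8 x + 1


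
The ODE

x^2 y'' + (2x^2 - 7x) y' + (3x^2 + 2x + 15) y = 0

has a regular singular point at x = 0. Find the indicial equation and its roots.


Divide by x^2 to reach normal form y'' + P_1(x) y' + P_2(x) y = 0 with P_1(x) = 2 - 7/x and P_2(x) = 3 + 2/x + 15/x^2.
x = 0 is a singular point because the y'-coefficient 2 - 7/x has a pole at x = 0 and the y-coefficient 3 + 2/x + 15/x^2 has a pole at x = 0.
It is a regular singular point because x P_1(x) = p(x) = 2x - 7 and x^2 P_2(x) = q(x) = 3x^2 + 2x + 15 are polynomials, hence analytic at x = 0.
p(0) = -7,  q(0) = 15.
Indicial equation: r(r-1) + p(0) r + q(0) = 0, i.e. r^2 + (p(0) - 1) r + q(0) = 0, i.e. r^2 - 8 r + 15 = 0.
Discriminant: (-8)^2 - 4(15) = 4, so r = (8 ± 2)/2.
Solving: r_1 = 5, r_2 = 3.

indicial: r^2 - 8 r + 15 = 0; roots r_1 = 5, r_2 = 3


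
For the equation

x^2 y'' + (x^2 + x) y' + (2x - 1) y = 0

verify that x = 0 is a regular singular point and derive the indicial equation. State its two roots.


Divide by x^2 to reach normal form y'' + P_1(x) y' + P_2(x) y = 0 with P_1(x) = 1 + 1/x and P_2(x) = 2/x - 1/x^2.
x = 0 is a singular point because the y'-coefficient 1 + 1/x has a pole at x = 0 and the y-coefficient 2/x - 1/x^2 has a pole at x = 0.
It is a regular singular point because x P_1(x) = p(x) = x + 1 and x^2 P_2(x) = q(x) = 2x - 1 are polynomials, hence analytic at x = 0.
p(0) = 1,  q(0) = -1.
Indicial equation: r(r-1) + p(0) r + q(0) = 0, i.e. r^2 + (p(0) - 1) r + q(0) = 0, i.e. r^2 - 1 = 0.
Discriminant: (0)^2 - 4(-1) = 4, so r = (0 ± 2)/2.
Solving: r_1 = 1, r_2 = -1.

indicial: r^2 - 1 = 0; roots r_1 = 1, r_2 = -1


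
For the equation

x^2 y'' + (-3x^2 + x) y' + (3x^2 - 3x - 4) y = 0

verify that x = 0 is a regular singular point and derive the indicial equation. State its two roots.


Divide by x^2 to reach normal form y'' + P_1(x) y' + P_2(x) y = 0 with P_1(x) = -3 + 1/x and P_2(x) = 3 - 3/x - 4/x^2.
x = 0 is a singular point because the y'-coefficient -3 + 1/x has a pole at x = 0 and the y-coefficient 3 - 3/x - 4/x^2 has a pole at x = 0.
It is a regular singular point because x P_1(x) = p(x) = 1 - 3x and x^2 P_2(x) = q(x) = 3x^2 - 3x - 4 are polynomials, hence analytic at x = 0.
p(0) = 1,  q(0) = -4.
Indicial equation: r(r-1) + p(0) r + q(0) = 0, i.e. r^2 + (p(0) - 1) r + q(0) = 0, i.e. r^2 - 4 = 0.
Discriminant: (0)^2 - 4(-4) = 16, so r = (0 ± 4)/2.
Solving: r_1 = 2, r_2 = -2.

indicial: r^2 - 4 = 0; roots r_1 = 2, r_2 = -2


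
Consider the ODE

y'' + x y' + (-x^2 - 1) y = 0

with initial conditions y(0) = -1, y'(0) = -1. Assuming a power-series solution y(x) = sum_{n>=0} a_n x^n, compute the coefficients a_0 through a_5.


Ansatz: y(x) = sum_{n>=0} a_n x^n, so y'(x) = sum_{n>=1} n a_n x^(n-1) and y''(x) = sum_{n>=2} n(n-1) a_n x^(n-2).
Substitute into P(x) y'' + Q(x) y' + R(x) y = 0 with P(x) = 1, Q(x) = x, R(x) = -x^2 - 1, and match powers of x.
Initial conditions: a_0 = -1, a_1 = -1.
Setting the coefficient of each power of x to zero and solving order by order (substituting the coefficients already found):
  x^0: 2 a_2 - a_0 = 0  ->  2 a_2 = a_0 = -1  ->  a_2 = -1/2
  x^1: 6 a_3 = 0  ->  a_3 = 0
  x^2: 12 a_4 + a_2 - a_0 = 0  ->  12 a_4 = -a_2 + a_0 = -1/2  ->  a_4 = -1/24
  x^3: 20 a_5 + 2 a_3 - a_1 = 0  ->  20 a_5 = -2 a_3 + a_1 = -1  ->  a_5 = -1/20
Truncated series: y(x) = -1 - x - (1/2) x^2 - (1/24) x^4 - (1/20) x^5 + O(x^6).

a_0 = -1; a_1 = -1; a_2 = -1/2; a_3 = 0; a_4 = -1/24; a_5 = -1/20


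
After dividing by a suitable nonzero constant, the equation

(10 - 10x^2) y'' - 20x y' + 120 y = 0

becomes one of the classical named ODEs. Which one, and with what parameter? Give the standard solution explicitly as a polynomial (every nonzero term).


All three coefficients share the factor 10; dividing through by 10 gives  (1 - x^2) y'' - 2x y' + 12 y = 0.
This matches the Legendre equation (1 - x^2) y'' - 2x y' + n(n+1) y = 0 (note the -2x y' term) with n(n+1) = 12, so n = 3; the polynomial solution is P_3(x).
With y = sum_k a_k x^k, matching x^k gives (k+2)(k+1) a_{k+2} = [k(k+1) - n(n+1)] a_k = (k - 3)(k + 4) a_k. The right side vanishes at k = 3, so the series with the parity of 3 terminates at degree 3.
Standard normalization (P_n(1) = 1): leading coefficient (2n)!/(2^n (n!)^2) = 720/(8*36) = 5/2, so a_3 = 5/2. Work downward with a_k = (k+1)(k+2) a_{k+2} / ((k - 3)(k + 4)):
  a_1 = (2)(3)(5/2) / ((1 - 3)(1 + 4)) = 15/(-10) = -3/2
Hence P_3(x) = 5 x^3/2 - 3 x/2.

P_3(x); series = 5 x^3/2 - 3 x/2


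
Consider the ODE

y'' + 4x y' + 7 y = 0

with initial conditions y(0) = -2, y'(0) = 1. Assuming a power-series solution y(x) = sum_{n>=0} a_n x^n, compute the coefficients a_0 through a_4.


Ansatz: y(x) = sum_{n>=0} a_n x^n, so y'(x) = sum_{n>=1} n a_n x^(n-1) and y''(x) = sum_{n>=2} n(n-1) a_n x^(n-2).
Substitute into P(x) y'' + Q(x) y' + R(x) y = 0 with P(x) = 1, Q(x) = 4x, R(x) = 7, and match powers of x.
Initial conditions: a_0 = -2, a_1 = 1.
Setting the coefficient of each power of x to zero and solving order by order (substituting the coefficients already found):
  x^0: 2 a_2 + 7 a_0 = 0  ->  2 a_2 = -7 a_0 = 14  ->  a_2 = 7
  x^1: 6 a_3 + 11 a_1 = 0  ->  6 a_3 = -11 a_1 = -11  ->  a_3 = -11/6
  x^2: 12 a_4 + 15 a_2 = 0  ->  12 a_4 = -15 a_2 = -105  ->  a_4 = -35/4
Truncated series: y(x) = -2 + x + 7 x^2 - (11/6) x^3 - (35/4) x^4 + O(x^5).

a_0 = -2; a_1 = 1; a_2 = 7; a_3 = -11/6; a_4 = -35/4


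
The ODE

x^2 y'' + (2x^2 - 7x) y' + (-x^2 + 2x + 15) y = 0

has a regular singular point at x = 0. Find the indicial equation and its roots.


Divide by x^2 to reach normal form y'' + P_1(x) y' + P_2(x) y = 0 with P_1(x) = 2 - 7/x and P_2(x) = -1 + 2/x + 15/x^2.
x = 0 is a singular point because the y'-coefficient 2 - 7/x has a pole at x = 0 and the y-coefficient -1 + 2/x + 15/x^2 has a pole at x = 0.
It is a regular singular point because x P_1(x) = p(x) = 2x - 7 and x^2 P_2(x) = q(x) = -x^2 + 2x + 15 are polynomials, hence analytic at x = 0.
p(0) = -7,  q(0) = 15.
Indicial equation: r(r-1) + p(0) r + q(0) = 0, i.e. r^2 + (p(0) - 1) r + q(0) = 0, i.e. r^2 - 8 r + 15 = 0.
Discriminant: (-8)^2 - 4(15) = 4, so r = (8 ± 2)/2.
Solving: r_1 = 5, r_2 = 3.

indicial: r^2 - 8 r + 15 = 0; roots r_1 = 5, r_2 = 3


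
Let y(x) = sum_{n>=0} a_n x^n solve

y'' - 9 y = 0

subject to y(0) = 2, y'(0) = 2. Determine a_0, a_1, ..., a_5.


Ansatz: y(x) = sum_{n>=0} a_n x^n, so y'(x) = sum_{n>=1} n a_n x^(n-1) and y''(x) = sum_{n>=2} n(n-1) a_n x^(n-2).
Substitute into P(x) y'' + Q(x) y' + R(x) y = 0 with P(x) = 1, Q(x) = 0, R(x) = -9, and match powers of x.
Initial conditions: a_0 = 2, a_1 = 2.
Setting the coefficient of each power of x to zero and solving order by order (substituting the coefficients already found):
  x^0: 2 a_2 - 9 a_0 = 0  ->  2 a_2 = 9 a_0 = 18  ->  a_2 = 9
  x^1: 6 a_3 - 9 a_1 = 0  ->  6 a_3 = 9 a_1 = 18  ->  a_3 = 3
  x^2: 12 a_4 - 9 a_2 = 0  ->  12 a_4 = 9 a_2 = 81  ->  a_4 = 27/4
  x^3: 20 a_5 - 9 a_3 = 0  ->  20 a_5 = 9 a_3 = 27  ->  a_5 = 27/20
Truncated series: y(x) = 2 + 2 x + 9 x^2 + 3 x^3 + (27/4) x^4 + (27/20) x^5 + O(x^6).

a_0 = 2; a_1 = 2; a_2 = 9; a_3 = 3; a_4 = 27/4; a_5 = 27/20


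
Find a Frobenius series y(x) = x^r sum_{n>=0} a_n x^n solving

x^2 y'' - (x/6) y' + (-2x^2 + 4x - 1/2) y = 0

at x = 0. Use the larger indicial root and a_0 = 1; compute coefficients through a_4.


Write in Frobenius form y'' + (p(x)/x) y' + (q(x)/x^2) y = 0:
  p(x) = -1/6,  q(x) = -2x^2 + 4x - 1/2.
Indicial equation: r(r-1) + (-1/6) r + (-1/2) = 0 -> roots r_1 = 3/2, r_2 = -1/3.
Take r = r_1 = 3/2. Let y(x) = x^r sum_{n>=0} a_n x^n with a_0 = 1.
Substitute y = x^r sum a_n x^n and match x^{r+n}. The recurrence is
  D(n) a_n + 4 a_{n-1} - 2 a_{n-2} = 0,  where D(n) = (r+n)(r+n-1) + (-1/6)(r+n) + (-1/2).
  a_n = [-4 a_{n-1} + 2 a_{n-2}] / D(n).
Since the indicial polynomial factors as (r - r_1)(r - r_2), D(n) = (r_1 + n - r_1)(r_1 + n - r_2) = n(n + 11/6).
Evaluating step by step (a_0 = 1):
  n = 1: D(1) = 1(1 + 11/6) = 17/6; numerator = -4(1) = -4; a_1 = (-4)/(17/6) = -24/17
  n = 2: D(2) = 2(2 + 11/6) = 23/3; numerator = -4(-24/17) + 2(1) = 130/17; a_2 = (130/17)/(23/3) = 390/391
  n = 3: D(3) = 3(3 + 11/6) = 29/2; numerator = -4(390/391) + 2(-24/17) = -2664/391; a_3 = (-2664/391)/(29/2) = -5328/11339
  n = 4: D(4) = 4(4 + 11/6) = 70/3; numerator = -4(-5328/11339) + 2(390/391) = 43932/11339; a_4 = (43932/11339)/(70/3) = 9414/56695

r = 3/2; a_0 = 1; a_1 = -24/17; a_2 = 390/391; a_3 = -5328/11339; a_4 = 9414/56695


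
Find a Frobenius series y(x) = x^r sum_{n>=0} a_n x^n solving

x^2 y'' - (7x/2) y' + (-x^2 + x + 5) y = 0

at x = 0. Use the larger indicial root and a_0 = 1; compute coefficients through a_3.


Write in Frobenius form y'' + (p(x)/x) y' + (q(x)/x^2) y = 0:
  p(x) = -7/2,  q(x) = -x^2 + x + 5.
Indicial equation: r(r-1) + (-7/2) r + (5) = 0 -> roots r_1 = 5/2, r_2 = 2.
Take r = r_1 = 5/2. Let y(x) = x^r sum_{n>=0} a_n x^n with a_0 = 1.
Substitute y = x^r sum a_n x^n and match x^{r+n}. The recurrence is
  D(n) a_n + 1 a_{n-1} - 1 a_{n-2} = 0,  where D(n) = (r+n)(r+n-1) + (-7/2)(r+n) + (5).
  a_n = [-1 a_{n-1} + 1 a_{n-2}] / D(n).
Since the indicial polynomial factors as (r - r_1)(r - r_2), D(n) = (r_1 + n - r_1)(r_1 + n - r_2) = n(n + 1/2).
Evaluating step by step (a_0 = 1):
  n = 1: D(1) = 1(1 + 1/2) = 3/2; numerator = -1(1) = -1; a_1 = (-1)/(3/2) = -2/3
  n = 2: D(2) = 2(2 + 1/2) = 5; numerator = -1(-2/3) + 1(1) = 5/3; a_2 = (5/3)/(5) = 1/3
  n = 3: D(3) = 3(3 + 1/2) = 21/2; numerator = -1(1/3) + 1(-2/3) = -1; a_3 = (-1)/(21/2) = -2/21

r = 5/2; a_0 = 1; a_1 = -2/3; a_2 = 1/3; a_3 = -2/21


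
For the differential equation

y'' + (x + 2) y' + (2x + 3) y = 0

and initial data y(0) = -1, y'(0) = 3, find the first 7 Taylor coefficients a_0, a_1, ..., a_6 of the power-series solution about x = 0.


Ansatz: y(x) = sum_{n>=0} a_n x^n, so y'(x) = sum_{n>=1} n a_n x^(n-1) and y''(x) = sum_{n>=2} n(n-1) a_n x^(n-2).
Substitute into P(x) y'' + Q(x) y' + R(x) y = 0 with P(x) = 1, Q(x) = x + 2, R(x) = 2x + 3, and match powers of x.
Initial conditions: a_0 = -1, a_1 = 3.
Setting the coefficient of each power of x to zero and solving order by order (substituting the coefficients already found):
  x^0: 2 a_2 + 2 a_1 + 3 a_0 = 0  ->  2 a_2 = -2 a_1 - 3 a_0 = -3  ->  a_2 = -3/2
  x^1: 6 a_3 + 4 a_2 + 4 a_1 + 2 a_0 = 0  ->  6 a_3 = -4 a_2 - 4 a_1 - 2 a_0 = -4  ->  a_3 = -2/3
  x^2: 12 a_4 + 6 a_3 + 5 a_2 + 2 a_1 = 0  ->  12 a_4 = -6 a_3 - 5 a_2 - 2 a_1 = 11/2  ->  a_4 = 11/24
  x^3: 20 a_5 + 8 a_4 + 6 a_3 + 2 a_2 = 0  ->  20 a_5 = -8 a_4 - 6 a_3 - 2 a_2 = 10/3  ->  a_5 = 1/6
  x^4: 30 a_6 + 10 a_5 + 7 a_4 + 2 a_3 = 0  ->  30 a_6 = -10 a_5 - 7 a_4 - 2 a_3 = -85/24  ->  a_6 = -17/144
Truncated series: y(x) = -1 + 3 x - (3/2) x^2 - (2/3) x^3 + (11/24) x^4 + (1/6) x^5 - (17/144) x^6 + O(x^7).

a_0 = -1; a_1 = 3; a_2 = -3/2; a_3 = -2/3; a_4 = 11/24; a_5 = 1/6; a_6 = -17/144


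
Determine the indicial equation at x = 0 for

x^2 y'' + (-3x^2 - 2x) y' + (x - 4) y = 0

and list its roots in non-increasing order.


Divide by x^2 to reach normal form y'' + P_1(x) y' + P_2(x) y = 0 with P_1(x) = -3 - 2/x and P_2(x) = 1/x - 4/x^2.
x = 0 is a singular point because the y'-coefficient -3 - 2/x has a pole at x = 0 and the y-coefficient 1/x - 4/x^2 has a pole at x = 0.
It is a regular singular point because x P_1(x) = p(x) = -3x - 2 and x^2 P_2(x) = q(x) = x - 4 are polynomials, hence analytic at x = 0.
p(0) = -2,  q(0) = -4.
Indicial equation: r(r-1) + p(0) r + q(0) = 0, i.e. r^2 + (p(0) - 1) r + q(0) = 0, i.e. r^2 - 3 r - 4 = 0.
Discriminant: (-3)^2 - 4(-4) = 25, so r = (3 ± 5)/2.
Solving: r_1 = 4, r_2 = -1.

indicial: r^2 - 3 r - 4 = 0; roots r_1 = 4, r_2 = -1


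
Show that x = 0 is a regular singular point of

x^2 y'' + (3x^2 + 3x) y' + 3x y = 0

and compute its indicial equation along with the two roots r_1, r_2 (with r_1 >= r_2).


Divide by x^2 to reach normal form y'' + P_1(x) y' + P_2(x) y = 0 with P_1(x) = 3 + 3/x and P_2(x) = 3/x.
x = 0 is a singular point because the y'-coefficient 3 + 3/x has a pole at x = 0 and the y-coefficient 3/x has a pole at x = 0.
It is a regular singular point because x P_1(x) = p(x) = 3x + 3 and x^2 P_2(x) = q(x) = 3x are polynomials, hence analytic at x = 0.
p(0) = 3,  q(0) = 0.
Indicial equation: r(r-1) + p(0) r + q(0) = 0, i.e. r^2 + (p(0) - 1) r + q(0) = 0, i.e. r^2 + 2 r = 0.
Discriminant: (2)^2 - 4(0) = 4, so r = (-2 ± 2)/2.
Solving: r_1 = 0, r_2 = -2.

indicial: r^2 + 2 r = 0; roots r_1 = 0, r_2 = -2


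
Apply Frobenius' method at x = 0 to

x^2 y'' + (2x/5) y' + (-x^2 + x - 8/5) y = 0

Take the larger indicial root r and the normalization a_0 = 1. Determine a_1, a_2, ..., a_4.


Write in Frobenius form y'' + (p(x)/x) y' + (q(x)/x^2) y = 0:
  p(x) = 2/5,  q(x) = -x^2 + x - 8/5.
Indicial equation: r(r-1) + (2/5) r + (-8/5) = 0 -> roots r_1 = 8/5, r_2 = -1.
Take r = r_1 = 8/5. Let y(x) = x^r sum_{n>=0} a_n x^n with a_0 = 1.
Substitute y = x^r sum a_n x^n and match x^{r+n}. The recurrence is
  D(n) a_n + 1 a_{n-1} - 1 a_{n-2} = 0,  where D(n) = (r+n)(r+n-1) + (2/5)(r+n) + (-8/5).
  a_n = [-1 a_{n-1} + 1 a_{n-2}] / D(n).
Since the indicial polynomial factors as (r - r_1)(r - r_2), D(n) = (r_1 + n - r_1)(r_1 + n - r_2) = n(n + 13/5).
Evaluating step by step (a_0 = 1):
  n = 1: D(1) = 1(1 + 13/5) = 18/5; numerator = -1(1) = -1; a_1 = (-1)/(18/5) = -5/18
  n = 2: D(2) = 2(2 + 13/5) = 46/5; numerator = -1(-5/18) + 1(1) = 23/18; a_2 = (23/18)/(46/5) = 5/36
  n = 3: D(3) = 3(3 + 13/5) = 84/5; numerator = -1(5/36) + 1(-5/18) = -5/12; a_3 = (-5/12)/(84/5) = -25/1008
  n = 4: D(4) = 4(4 + 13/5) = 132/5; numerator = -1(-25/1008) + 1(5/36) = 55/336; a_4 = (55/336)/(132/5) = 25/4032

r = 8/5; a_0 = 1; a_1 = -5/18; a_2 = 5/36; a_3 = -25/1008; a_4 = 25/4032


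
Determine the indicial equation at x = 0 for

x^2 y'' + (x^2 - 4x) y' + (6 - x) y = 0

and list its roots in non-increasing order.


Divide by x^2 to reach normal form y'' + P_1(x) y' + P_2(x) y = 0 with P_1(x) = 1 - 4/x and P_2(x) = -1/x + 6/x^2.
x = 0 is a singular point because the y'-coefficient 1 - 4/x has a pole at x = 0 and the y-coefficient -1/x + 6/x^2 has a pole at x = 0.
It is a regular singular point because x P_1(x) = p(x) = x - 4 and x^2 P_2(x) = q(x) = 6 - x are polynomials, hence analytic at x = 0.
p(0) = -4,  q(0) = 6.
Indicial equation: r(r-1) + p(0) r + q(0) = 0, i.e. r^2 + (p(0) - 1) r + q(0) = 0, i.e. r^2 - 5 r + 6 = 0.
Discriminant: (-5)^2 - 4(6) = 1, so r = (5 ± 1)/2.
Solving: r_1 = 3, r_2 = 2.

indicial: r^2 - 5 r + 6 = 0; roots r_1 = 3, r_2 = 2
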